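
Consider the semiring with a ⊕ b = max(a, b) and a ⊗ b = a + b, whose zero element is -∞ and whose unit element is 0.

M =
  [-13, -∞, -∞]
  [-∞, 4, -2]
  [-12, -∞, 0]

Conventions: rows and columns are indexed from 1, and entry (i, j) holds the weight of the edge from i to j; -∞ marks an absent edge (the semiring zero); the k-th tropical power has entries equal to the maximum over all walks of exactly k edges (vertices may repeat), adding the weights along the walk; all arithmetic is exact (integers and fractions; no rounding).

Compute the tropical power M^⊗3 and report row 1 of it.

M^⊗2:
  [-26, -∞, -∞]
  [-14, 8, 2]
  [-12, -∞, 0]
M^⊗3:
  [-39, -∞, -∞]
  [-10, 12, 6]
  [-12, -∞, 0]
Answer: row 1 of M^⊗3 = [-39, -∞, -∞]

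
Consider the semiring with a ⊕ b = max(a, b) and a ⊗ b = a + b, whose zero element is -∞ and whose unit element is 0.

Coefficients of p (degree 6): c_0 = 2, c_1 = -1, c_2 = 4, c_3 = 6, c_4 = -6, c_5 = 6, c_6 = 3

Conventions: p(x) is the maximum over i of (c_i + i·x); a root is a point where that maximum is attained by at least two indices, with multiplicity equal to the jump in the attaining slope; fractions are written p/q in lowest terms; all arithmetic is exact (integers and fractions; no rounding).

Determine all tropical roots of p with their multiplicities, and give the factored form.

hull edge (i=0, c=2) to (i=3, c=6): slope 4/3, span 3
hull edge (i=3, c=6) to (i=5, c=6): slope 0, span 2
hull edge (i=5, c=6) to (i=6, c=3): slope -3, span 1
Factored form: p(x) = 3 ⊗ (x ⊕ (-4/3)) ⊗ (x ⊕ (-4/3)) ⊗ (x ⊕ (-4/3)) ⊗ (x ⊕ 0) ⊗ (x ⊕ 0) ⊗ (x ⊕ 3)
Answer: roots = -4/3 (mult 3), 0 (mult 2), 3 (mult 1)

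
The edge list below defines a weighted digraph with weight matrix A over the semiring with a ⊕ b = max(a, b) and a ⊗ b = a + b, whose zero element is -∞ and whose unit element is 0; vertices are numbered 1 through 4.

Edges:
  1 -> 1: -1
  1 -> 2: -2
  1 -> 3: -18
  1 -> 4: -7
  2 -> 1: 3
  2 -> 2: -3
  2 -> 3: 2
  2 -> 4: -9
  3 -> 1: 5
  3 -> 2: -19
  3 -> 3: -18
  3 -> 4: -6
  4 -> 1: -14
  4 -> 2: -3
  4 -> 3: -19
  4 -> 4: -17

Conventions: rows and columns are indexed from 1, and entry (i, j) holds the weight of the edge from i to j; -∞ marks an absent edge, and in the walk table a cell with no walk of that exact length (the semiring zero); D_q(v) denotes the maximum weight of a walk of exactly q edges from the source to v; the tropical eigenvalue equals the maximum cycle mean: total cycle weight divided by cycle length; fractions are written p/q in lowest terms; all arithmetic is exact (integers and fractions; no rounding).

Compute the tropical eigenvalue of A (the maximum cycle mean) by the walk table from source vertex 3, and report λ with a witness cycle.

q=0: [-∞, -∞, 0, -∞]
q=1: [5, -19, -18, -6]
q=2: [4, 3, -13, -2]
q=3: [6, 2, 5, -3]
q=4: [10, 4, 4, -1]
Optimal cycle mean attained by: cycle 1->2->3->1, total (-2) + 2 + 5, length 3.
Answer: λ = 5/3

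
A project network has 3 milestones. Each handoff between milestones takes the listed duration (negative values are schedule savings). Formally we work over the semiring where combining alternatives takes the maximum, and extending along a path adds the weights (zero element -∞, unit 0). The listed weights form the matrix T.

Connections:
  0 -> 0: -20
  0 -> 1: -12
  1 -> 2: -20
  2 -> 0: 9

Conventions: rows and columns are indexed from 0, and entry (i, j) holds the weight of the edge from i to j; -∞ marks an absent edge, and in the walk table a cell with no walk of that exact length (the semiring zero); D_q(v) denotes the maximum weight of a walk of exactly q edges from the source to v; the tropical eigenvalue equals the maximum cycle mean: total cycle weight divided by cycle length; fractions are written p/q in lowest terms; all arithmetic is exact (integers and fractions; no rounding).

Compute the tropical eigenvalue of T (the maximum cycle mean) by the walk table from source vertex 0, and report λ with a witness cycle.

q=0: [0, -∞, -∞]
q=1: [-20, -12, -∞]
q=2: [-40, -32, -32]
q=3: [-23, -52, -52]
Optimal cycle mean attained by: cycle 0->1->2->0, total (-12) + (-20) + 9, length 3.
Answer: λ = -23/3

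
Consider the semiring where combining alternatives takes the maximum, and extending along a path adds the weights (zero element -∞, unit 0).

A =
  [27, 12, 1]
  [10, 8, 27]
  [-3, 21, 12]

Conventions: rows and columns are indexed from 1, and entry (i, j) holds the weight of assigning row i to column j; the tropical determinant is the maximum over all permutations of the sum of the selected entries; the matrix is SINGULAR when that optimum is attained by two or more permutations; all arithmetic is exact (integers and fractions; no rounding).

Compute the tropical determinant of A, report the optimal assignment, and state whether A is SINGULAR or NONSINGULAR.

σ = (1, 2, 3): 27 + 8 + 12 = 47
σ = (1, 3, 2): 27 + 27 + 21 = 75
σ = (2, 1, 3): 12 + 10 + 12 = 34
σ = (2, 3, 1): 12 + 27 + (-3) = 36
σ = (3, 1, 2): 1 + 10 + 21 = 32
σ = (3, 2, 1): 1 + 8 + (-3) = 6
Optimal value attained by: σ = (1, 3, 2).
Answer: det⊕(A) = 75; verdict: NONSINGULAR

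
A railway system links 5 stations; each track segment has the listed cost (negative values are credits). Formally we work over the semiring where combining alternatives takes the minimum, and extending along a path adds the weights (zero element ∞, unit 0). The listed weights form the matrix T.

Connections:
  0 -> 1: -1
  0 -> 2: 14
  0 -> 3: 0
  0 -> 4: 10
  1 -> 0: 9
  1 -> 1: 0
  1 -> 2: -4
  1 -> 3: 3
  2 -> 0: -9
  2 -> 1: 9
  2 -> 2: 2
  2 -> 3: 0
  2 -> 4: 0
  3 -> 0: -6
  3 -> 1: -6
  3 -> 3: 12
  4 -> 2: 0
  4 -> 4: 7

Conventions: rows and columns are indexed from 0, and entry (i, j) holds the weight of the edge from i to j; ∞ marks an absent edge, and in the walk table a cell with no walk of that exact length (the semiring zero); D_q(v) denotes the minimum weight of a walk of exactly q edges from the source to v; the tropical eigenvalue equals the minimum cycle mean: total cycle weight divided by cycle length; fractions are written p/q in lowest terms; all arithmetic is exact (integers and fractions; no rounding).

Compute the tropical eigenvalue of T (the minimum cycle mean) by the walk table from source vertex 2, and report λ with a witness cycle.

q=0: [∞, ∞, 0, ∞, ∞]
q=1: [-9, 9, 2, 0, 0]
q=2: [-7, -10, 0, -9, 1]
q=3: [-15, -15, -14, -7, 0]
q=4: [-23, -16, -19, -15, -14]
q=5: [-28, -24, -20, -23, -19]
Optimal cycle mean attained by: cycle 0->3->1->2->0, total 0 + (-6) + (-4) + (-9), length 4.
Answer: λ = -19/4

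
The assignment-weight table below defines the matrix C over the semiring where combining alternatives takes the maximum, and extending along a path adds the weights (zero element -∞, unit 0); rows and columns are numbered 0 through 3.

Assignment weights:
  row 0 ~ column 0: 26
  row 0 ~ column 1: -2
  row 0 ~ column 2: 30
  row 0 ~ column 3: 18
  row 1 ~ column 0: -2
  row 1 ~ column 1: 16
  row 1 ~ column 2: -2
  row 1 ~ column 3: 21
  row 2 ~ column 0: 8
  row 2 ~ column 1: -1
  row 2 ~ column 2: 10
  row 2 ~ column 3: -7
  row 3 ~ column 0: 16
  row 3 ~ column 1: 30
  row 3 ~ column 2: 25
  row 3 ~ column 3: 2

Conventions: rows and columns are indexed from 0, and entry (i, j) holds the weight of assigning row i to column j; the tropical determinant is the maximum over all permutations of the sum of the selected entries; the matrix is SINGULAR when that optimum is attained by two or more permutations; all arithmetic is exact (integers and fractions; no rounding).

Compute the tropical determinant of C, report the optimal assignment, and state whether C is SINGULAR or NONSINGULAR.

σ = (0, 1, 2, 3): 26 + 16 + 10 + 2 = 54
σ = (0, 1, 3, 2): 26 + 16 + (-7) + 25 = 60
σ = (0, 2, 1, 3): 26 + (-2) + (-1) + 2 = 25
σ = (0, 2, 3, 1): 26 + (-2) + (-7) + 30 = 47
σ = (0, 3, 1, 2): 26 + 21 + (-1) + 25 = 71
σ = (0, 3, 2, 1): 26 + 21 + 10 + 30 = 87
σ = (1, 0, 2, 3): (-2) + (-2) + 10 + 2 = 8
σ = (1, 0, 3, 2): (-2) + (-2) + (-7) + 25 = 14
σ = (1, 2, 0, 3): (-2) + (-2) + 8 + 2 = 6
σ = (1, 2, 3, 0): (-2) + (-2) + (-7) + 16 = 5
σ = (1, 3, 0, 2): (-2) + 21 + 8 + 25 = 52
σ = (1, 3, 2, 0): (-2) + 21 + 10 + 16 = 45
σ = (2, 0, 1, 3): 30 + (-2) + (-1) + 2 = 29
σ = (2, 0, 3, 1): 30 + (-2) + (-7) + 30 = 51
σ = (2, 1, 0, 3): 30 + 16 + 8 + 2 = 56
σ = (2, 1, 3, 0): 30 + 16 + (-7) + 16 = 55
σ = (2, 3, 0, 1): 30 + 21 + 8 + 30 = 89
σ = (2, 3, 1, 0): 30 + 21 + (-1) + 16 = 66
σ = (3, 0, 1, 2): 18 + (-2) + (-1) + 25 = 40
σ = (3, 0, 2, 1): 18 + (-2) + 10 + 30 = 56
σ = (3, 1, 0, 2): 18 + 16 + 8 + 25 = 67
σ = (3, 1, 2, 0): 18 + 16 + 10 + 16 = 60
σ = (3, 2, 0, 1): 18 + (-2) + 8 + 30 = 54
σ = (3, 2, 1, 0): 18 + (-2) + (-1) + 16 = 31
Optimal value attained by: σ = (2, 3, 0, 1).
Answer: det⊕(C) = 89; verdict: NONSINGULAR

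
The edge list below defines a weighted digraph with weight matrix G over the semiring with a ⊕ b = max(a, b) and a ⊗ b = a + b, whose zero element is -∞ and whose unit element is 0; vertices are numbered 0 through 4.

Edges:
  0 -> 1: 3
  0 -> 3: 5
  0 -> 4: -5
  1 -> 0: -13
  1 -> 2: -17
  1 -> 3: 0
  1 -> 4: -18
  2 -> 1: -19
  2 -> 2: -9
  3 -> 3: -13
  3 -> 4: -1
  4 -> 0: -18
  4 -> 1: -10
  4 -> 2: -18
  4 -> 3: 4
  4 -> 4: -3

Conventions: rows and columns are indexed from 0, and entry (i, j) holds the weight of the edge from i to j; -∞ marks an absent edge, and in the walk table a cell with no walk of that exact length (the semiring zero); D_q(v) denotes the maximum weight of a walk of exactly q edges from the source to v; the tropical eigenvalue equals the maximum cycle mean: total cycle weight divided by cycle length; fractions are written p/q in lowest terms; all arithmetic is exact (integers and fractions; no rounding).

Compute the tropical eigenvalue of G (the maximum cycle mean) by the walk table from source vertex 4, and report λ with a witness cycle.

q=0: [-∞, -∞, -∞, -∞, 0]
q=1: [-18, -10, -18, 4, -3]
q=2: [-21, -13, -21, 1, 3]
q=3: [-15, -7, -15, 7, 0]
q=4: [-18, -10, -18, 4, 6]
q=5: [-12, -4, -12, 10, 3]
Optimal cycle mean attained by: cycle 3->4->3, total (-1) + 4, length 2.
Answer: λ = 3/2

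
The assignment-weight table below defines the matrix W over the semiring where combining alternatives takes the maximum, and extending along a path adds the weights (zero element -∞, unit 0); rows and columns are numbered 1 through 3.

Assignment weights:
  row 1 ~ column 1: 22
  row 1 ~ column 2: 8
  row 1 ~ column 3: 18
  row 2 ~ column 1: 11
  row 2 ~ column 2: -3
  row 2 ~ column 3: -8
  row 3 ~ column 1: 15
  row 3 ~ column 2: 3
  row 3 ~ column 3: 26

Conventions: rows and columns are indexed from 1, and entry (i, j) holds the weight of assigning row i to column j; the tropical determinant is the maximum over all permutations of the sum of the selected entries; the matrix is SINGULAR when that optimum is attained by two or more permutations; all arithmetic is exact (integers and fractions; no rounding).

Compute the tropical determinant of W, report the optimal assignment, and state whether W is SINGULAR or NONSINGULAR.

σ = (1, 2, 3): 22 + (-3) + 26 = 45
σ = (1, 3, 2): 22 + (-8) + 3 = 17
σ = (2, 1, 3): 8 + 11 + 26 = 45
σ = (2, 3, 1): 8 + (-8) + 15 = 15
σ = (3, 1, 2): 18 + 11 + 3 = 32
σ = (3, 2, 1): 18 + (-3) + 15 = 30
Optimal value attained by: σ = (1, 2, 3).
Answer: det⊕(W) = 45; verdict: SINGULAR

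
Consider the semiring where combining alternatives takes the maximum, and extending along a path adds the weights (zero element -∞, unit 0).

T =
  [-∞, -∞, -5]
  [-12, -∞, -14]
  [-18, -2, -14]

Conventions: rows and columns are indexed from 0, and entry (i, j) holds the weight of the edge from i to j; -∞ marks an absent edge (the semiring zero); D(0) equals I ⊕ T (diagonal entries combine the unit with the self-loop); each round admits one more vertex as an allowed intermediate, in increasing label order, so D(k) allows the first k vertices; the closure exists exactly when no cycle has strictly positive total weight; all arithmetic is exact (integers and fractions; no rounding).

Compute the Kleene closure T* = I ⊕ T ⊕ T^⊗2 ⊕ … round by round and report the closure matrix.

D(0):
  [0, -∞, -5]
  [-12, 0, -14]
  [-18, -2, 0]
D(1):
  [0, -∞, -5]
  [-12, 0, -14]
  [-18, -2, 0]
D(2):
  [0, -∞, -5]
  [-12, 0, -14]
  [-14, -2, 0]
D(3):
  [0, -7, -5]
  [-12, 0, -14]
  [-14, -2, 0]
Answer: T* = [[0, -7, -5], [-12, 0, -14], [-14, -2, 0]]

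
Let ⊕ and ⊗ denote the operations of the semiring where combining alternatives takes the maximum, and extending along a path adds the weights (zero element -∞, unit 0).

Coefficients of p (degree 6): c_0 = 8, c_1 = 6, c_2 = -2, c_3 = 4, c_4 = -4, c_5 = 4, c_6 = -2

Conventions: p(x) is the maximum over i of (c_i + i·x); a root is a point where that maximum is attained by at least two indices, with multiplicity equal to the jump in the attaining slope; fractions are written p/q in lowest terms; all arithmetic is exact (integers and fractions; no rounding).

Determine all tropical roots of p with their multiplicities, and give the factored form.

hull edge (i=0, c=8) to (i=5, c=4): slope -4/5, span 5
hull edge (i=5, c=4) to (i=6, c=-2): slope -6, span 1
Factored form: p(x) = -2 ⊗ (x ⊕ 4/5) ⊗ (x ⊕ 4/5) ⊗ (x ⊕ 4/5) ⊗ (x ⊕ 4/5) ⊗ (x ⊕ 4/5) ⊗ (x ⊕ 6)
Answer: roots = 4/5 (mult 5), 6 (mult 1)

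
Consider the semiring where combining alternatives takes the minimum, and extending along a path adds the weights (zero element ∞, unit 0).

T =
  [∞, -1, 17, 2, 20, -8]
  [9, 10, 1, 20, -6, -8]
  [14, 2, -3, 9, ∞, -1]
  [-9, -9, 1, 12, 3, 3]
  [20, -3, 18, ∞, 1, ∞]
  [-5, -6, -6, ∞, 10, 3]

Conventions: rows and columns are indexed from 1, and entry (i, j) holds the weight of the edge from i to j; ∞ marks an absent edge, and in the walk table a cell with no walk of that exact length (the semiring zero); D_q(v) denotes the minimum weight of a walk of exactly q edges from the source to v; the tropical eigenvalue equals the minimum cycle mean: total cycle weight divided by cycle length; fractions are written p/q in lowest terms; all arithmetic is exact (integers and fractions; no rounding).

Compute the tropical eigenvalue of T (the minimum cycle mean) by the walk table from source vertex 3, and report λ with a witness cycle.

q=0: [∞, ∞, 0, ∞, ∞, ∞]
q=1: [14, 2, -3, 9, ∞, -1]
q=2: [-6, -7, -7, 6, -4, -6]
q=3: [-11, -12, -12, -4, -13, -15]
q=4: [-20, -21, -21, -9, -18, -20]
q=5: [-25, -26, -26, -18, -27, -29]
q=6: [-34, -35, -35, -23, -32, -34]
Optimal cycle mean attained by: cycle 2->6->2, total (-8) + (-6), length 2.
Answer: λ = -7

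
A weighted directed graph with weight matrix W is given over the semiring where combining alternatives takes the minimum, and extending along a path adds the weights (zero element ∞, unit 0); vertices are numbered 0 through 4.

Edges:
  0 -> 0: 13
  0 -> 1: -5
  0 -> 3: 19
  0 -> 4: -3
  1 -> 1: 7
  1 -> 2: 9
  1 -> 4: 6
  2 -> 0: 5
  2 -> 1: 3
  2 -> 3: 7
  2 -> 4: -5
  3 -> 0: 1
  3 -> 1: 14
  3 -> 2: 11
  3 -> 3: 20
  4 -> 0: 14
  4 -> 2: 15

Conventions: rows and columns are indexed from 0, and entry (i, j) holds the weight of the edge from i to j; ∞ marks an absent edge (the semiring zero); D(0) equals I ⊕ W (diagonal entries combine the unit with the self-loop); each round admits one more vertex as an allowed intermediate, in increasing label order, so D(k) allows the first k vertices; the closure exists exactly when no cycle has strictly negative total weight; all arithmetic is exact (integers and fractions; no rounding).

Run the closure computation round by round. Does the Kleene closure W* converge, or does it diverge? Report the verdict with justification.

D(0):
  [0, -5, ∞, 19, -3]
  [∞, 0, 9, ∞, 6]
  [5, 3, 0, 7, -5]
  [1, 14, 11, 0, ∞]
  [14, ∞, 15, ∞, 0]
D(1):
  [0, -5, ∞, 19, -3]
  [∞, 0, 9, ∞, 6]
  [5, 0, 0, 7, -5]
  [1, -4, 11, 0, -2]
  [14, 9, 15, 33, 0]
D(2):
  [0, -5, 4, 19, -3]
  [∞, 0, 9, ∞, 6]
  [5, 0, 0, 7, -5]
  [1, -4, 5, 0, -2]
  [14, 9, 15, 33, 0]
D(3):
  [0, -5, 4, 11, -3]
  [14, 0, 9, 16, 4]
  [5, 0, 0, 7, -5]
  [1, -4, 5, 0, -2]
  [14, 9, 15, 22, 0]
D(4):
  [0, -5, 4, 11, -3]
  [14, 0, 9, 16, 4]
  [5, 0, 0, 7, -5]
  [1, -4, 5, 0, -2]
  [14, 9, 15, 22, 0]
D(5):
  [0, -5, 4, 11, -3]
  [14, 0, 9, 16, 4]
  [5, 0, 0, 7, -5]
  [1, -4, 5, 0, -2]
  [14, 9, 15, 22, 0]
Key observation: every diagonal entry stays at the unit through all rounds, so no improving cycle exists.
Answer: CONVERGES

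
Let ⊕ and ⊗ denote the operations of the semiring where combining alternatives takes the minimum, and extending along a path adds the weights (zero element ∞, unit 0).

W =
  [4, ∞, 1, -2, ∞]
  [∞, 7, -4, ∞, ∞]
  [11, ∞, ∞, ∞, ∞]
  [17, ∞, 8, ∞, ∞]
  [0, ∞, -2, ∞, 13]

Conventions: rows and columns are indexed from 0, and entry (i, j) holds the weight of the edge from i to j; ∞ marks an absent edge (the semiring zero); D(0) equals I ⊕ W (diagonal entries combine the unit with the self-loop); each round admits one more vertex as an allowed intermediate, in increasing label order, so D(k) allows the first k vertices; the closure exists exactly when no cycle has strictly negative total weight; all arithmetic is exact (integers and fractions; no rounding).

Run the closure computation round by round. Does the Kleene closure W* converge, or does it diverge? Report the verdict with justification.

D(0):
  [0, ∞, 1, -2, ∞]
  [∞, 0, -4, ∞, ∞]
  [11, ∞, 0, ∞, ∞]
  [17, ∞, 8, 0, ∞]
  [0, ∞, -2, ∞, 0]
D(1):
  [0, ∞, 1, -2, ∞]
  [∞, 0, -4, ∞, ∞]
  [11, ∞, 0, 9, ∞]
  [17, ∞, 8, 0, ∞]
  [0, ∞, -2, -2, 0]
D(2):
  [0, ∞, 1, -2, ∞]
  [∞, 0, -4, ∞, ∞]
  [11, ∞, 0, 9, ∞]
  [17, ∞, 8, 0, ∞]
  [0, ∞, -2, -2, 0]
D(3):
  [0, ∞, 1, -2, ∞]
  [7, 0, -4, 5, ∞]
  [11, ∞, 0, 9, ∞]
  [17, ∞, 8, 0, ∞]
  [0, ∞, -2, -2, 0]
D(4):
  [0, ∞, 1, -2, ∞]
  [7, 0, -4, 5, ∞]
  [11, ∞, 0, 9, ∞]
  [17, ∞, 8, 0, ∞]
  [0, ∞, -2, -2, 0]
D(5):
  [0, ∞, 1, -2, ∞]
  [7, 0, -4, 5, ∞]
  [11, ∞, 0, 9, ∞]
  [17, ∞, 8, 0, ∞]
  [0, ∞, -2, -2, 0]
Key observation: every diagonal entry stays at the unit through all rounds, so no improving cycle exists.
Answer: CONVERGES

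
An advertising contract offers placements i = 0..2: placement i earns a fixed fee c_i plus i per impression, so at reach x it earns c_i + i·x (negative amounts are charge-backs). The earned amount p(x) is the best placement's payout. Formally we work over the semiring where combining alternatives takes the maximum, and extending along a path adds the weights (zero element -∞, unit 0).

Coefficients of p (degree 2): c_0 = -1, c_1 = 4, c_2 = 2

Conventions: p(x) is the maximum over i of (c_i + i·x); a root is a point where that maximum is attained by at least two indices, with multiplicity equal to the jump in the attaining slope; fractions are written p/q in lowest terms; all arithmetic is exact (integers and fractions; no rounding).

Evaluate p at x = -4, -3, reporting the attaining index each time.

p(-4) = max(-1+0·(-4)=-1, 4+1·(-4)=0, 2+2·(-4)=-6) = 0 (attained by i=1)
p(-3) = max(-1+0·(-3)=-1, 4+1·(-3)=1, 2+2·(-3)=-4) = 1 (attained by i=1)
Answer: p(-4) = 0; p(-3) = 1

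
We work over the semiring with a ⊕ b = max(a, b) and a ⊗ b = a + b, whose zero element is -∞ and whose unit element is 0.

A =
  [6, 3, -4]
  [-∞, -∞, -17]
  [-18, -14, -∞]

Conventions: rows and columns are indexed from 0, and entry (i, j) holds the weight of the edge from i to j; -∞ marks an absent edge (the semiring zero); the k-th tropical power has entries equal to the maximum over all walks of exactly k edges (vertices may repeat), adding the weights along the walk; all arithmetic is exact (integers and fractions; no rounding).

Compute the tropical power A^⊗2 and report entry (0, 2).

A^⊗2:
  [12, 9, 2]
  [-35, -31, -∞]
  [-12, -15, -22]
Key observation: the optimum is the walk 0->0->2, with weight 6 + (-4) = 2.
Optimal value attained by: walk 0->0->2.
Answer: (A^⊗2)[0][2] = 2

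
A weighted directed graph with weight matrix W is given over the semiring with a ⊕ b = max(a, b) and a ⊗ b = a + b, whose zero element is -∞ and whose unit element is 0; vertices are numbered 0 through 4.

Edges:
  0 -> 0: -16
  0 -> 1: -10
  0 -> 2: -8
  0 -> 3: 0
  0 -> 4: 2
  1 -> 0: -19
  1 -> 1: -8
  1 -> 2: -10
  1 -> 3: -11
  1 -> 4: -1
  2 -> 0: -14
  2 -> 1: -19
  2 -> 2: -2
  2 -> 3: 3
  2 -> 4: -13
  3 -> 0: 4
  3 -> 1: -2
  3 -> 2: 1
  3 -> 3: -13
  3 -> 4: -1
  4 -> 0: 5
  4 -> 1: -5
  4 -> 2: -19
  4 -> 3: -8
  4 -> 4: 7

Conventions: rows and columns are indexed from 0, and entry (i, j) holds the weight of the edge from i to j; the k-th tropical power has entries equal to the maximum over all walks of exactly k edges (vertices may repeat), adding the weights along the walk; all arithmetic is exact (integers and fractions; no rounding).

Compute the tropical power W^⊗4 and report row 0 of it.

W^⊗2:
  [7, -2, 1, -5, 9]
  [4, -6, -10, -7, 6]
  [7, 1, 4, 1, 2]
  [4, -6, -1, 4, 6]
  [12, 2, -3, 5, 14]
W^⊗3:
  [14, 4, -1, 7, 16]
  [11, 1, -4, 4, 13]
  [7, -1, 2, 7, 9]
  [11, 2, 5, 4, 13]
  [19, 9, 6, 12, 21]
W^⊗4:
  [21, 11, 8, 14, 23]
  [18, 8, 5, 11, 20]
  [14, 5, 8, 7, 16]
  [18, 8, 5, 11, 20]
  [26, 16, 13, 19, 28]
Answer: row 0 of W^⊗4 = [21, 11, 8, 14, 23]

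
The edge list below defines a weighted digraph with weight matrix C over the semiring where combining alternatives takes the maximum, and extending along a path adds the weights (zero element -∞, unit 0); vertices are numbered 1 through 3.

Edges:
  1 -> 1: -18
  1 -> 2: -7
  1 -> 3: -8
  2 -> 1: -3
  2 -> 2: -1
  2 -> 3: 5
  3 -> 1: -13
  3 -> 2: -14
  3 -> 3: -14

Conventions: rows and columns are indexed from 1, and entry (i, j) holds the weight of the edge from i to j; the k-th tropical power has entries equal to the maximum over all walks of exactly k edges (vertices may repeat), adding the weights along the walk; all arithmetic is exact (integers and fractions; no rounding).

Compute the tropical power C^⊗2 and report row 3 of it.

C^⊗2:
  [-10, -8, -2]
  [-4, -2, 4]
  [-17, -15, -9]
Answer: row 3 of C^⊗2 = [-17, -15, -9]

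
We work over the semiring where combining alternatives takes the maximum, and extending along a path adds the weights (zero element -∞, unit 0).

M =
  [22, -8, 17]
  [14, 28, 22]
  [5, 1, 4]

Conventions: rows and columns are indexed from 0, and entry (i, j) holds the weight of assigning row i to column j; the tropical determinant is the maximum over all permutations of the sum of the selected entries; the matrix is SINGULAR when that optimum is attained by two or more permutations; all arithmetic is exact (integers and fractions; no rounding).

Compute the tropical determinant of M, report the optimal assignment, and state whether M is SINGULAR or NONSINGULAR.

σ = (0, 1, 2): 22 + 28 + 4 = 54
σ = (0, 2, 1): 22 + 22 + 1 = 45
σ = (1, 0, 2): (-8) + 14 + 4 = 10
σ = (1, 2, 0): (-8) + 22 + 5 = 19
σ = (2, 0, 1): 17 + 14 + 1 = 32
σ = (2, 1, 0): 17 + 28 + 5 = 50
Optimal value attained by: σ = (0, 1, 2).
Answer: det⊕(M) = 54; verdict: NONSINGULAR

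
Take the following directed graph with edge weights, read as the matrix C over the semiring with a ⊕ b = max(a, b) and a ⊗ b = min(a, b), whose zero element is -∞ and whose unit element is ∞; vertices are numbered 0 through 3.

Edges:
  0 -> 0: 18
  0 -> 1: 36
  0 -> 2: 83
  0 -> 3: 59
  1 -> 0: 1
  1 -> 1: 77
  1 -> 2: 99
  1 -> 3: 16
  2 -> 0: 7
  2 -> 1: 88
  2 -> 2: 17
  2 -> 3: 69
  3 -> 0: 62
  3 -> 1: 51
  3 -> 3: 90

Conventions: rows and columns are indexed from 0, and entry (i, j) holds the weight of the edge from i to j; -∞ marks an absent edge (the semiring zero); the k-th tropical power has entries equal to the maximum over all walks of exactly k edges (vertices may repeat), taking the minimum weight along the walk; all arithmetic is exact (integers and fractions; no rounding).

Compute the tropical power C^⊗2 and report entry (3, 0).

C^⊗2:
  [59, 83, 36, 69]
  [16, 88, 77, 69]
  [62, 77, 88, 69]
  [62, 51, 62, 90]
Key observation: the optimum is the walk 3->3->0, with weight 90 min 62 = 62.
Optimal value attained by: walk 3->3->0.
Answer: (C^⊗2)[3][0] = 62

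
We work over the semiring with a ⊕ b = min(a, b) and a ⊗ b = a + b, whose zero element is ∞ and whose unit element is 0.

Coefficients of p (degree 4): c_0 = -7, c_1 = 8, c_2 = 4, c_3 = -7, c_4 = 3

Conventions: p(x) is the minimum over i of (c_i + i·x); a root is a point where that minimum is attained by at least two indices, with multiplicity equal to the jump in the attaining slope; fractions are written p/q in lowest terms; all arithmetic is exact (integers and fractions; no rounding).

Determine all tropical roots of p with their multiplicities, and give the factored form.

hull edge (i=0, c=-7) to (i=3, c=-7): slope 0, span 3
hull edge (i=3, c=-7) to (i=4, c=3): slope 10, span 1
Factored form: p(x) = 3 ⊗ (x ⊕ (-10)) ⊗ (x ⊕ 0) ⊗ (x ⊕ 0) ⊗ (x ⊕ 0)
Answer: roots = -10 (mult 1), 0 (mult 3)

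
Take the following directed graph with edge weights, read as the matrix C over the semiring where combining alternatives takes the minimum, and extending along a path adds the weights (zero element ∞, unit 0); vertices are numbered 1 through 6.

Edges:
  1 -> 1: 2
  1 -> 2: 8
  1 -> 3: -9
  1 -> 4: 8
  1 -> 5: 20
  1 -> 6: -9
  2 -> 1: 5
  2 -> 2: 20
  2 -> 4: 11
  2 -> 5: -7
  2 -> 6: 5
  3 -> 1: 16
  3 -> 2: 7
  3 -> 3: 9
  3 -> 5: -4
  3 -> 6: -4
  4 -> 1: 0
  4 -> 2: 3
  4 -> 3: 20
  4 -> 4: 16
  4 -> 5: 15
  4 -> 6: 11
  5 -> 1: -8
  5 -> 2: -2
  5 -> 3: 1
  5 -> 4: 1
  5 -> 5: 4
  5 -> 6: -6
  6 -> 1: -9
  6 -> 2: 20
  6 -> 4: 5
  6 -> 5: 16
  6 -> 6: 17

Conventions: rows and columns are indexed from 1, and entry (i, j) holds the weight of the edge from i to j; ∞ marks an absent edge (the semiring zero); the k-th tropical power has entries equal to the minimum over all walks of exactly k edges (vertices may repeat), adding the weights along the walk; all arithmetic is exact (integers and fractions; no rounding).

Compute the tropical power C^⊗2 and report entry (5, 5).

C^⊗2:
  [-18, -2, -7, -4, -13, -13]
  [-15, -9, -6, -6, -3, -13]
  [-13, -6, -3, -3, 0, -10]
  [2, 8, -9, 8, -4, -9]
  [-15, 0, -17, -1, -9, -17]
  [-7, -1, -18, -1, 11, -18]
Key observation: the optimum is the walk 5->2->5, with weight (-2) + (-7) = -9.
Optimal value attained by: walk 5->2->5.
Answer: (C^⊗2)[5][5] = -9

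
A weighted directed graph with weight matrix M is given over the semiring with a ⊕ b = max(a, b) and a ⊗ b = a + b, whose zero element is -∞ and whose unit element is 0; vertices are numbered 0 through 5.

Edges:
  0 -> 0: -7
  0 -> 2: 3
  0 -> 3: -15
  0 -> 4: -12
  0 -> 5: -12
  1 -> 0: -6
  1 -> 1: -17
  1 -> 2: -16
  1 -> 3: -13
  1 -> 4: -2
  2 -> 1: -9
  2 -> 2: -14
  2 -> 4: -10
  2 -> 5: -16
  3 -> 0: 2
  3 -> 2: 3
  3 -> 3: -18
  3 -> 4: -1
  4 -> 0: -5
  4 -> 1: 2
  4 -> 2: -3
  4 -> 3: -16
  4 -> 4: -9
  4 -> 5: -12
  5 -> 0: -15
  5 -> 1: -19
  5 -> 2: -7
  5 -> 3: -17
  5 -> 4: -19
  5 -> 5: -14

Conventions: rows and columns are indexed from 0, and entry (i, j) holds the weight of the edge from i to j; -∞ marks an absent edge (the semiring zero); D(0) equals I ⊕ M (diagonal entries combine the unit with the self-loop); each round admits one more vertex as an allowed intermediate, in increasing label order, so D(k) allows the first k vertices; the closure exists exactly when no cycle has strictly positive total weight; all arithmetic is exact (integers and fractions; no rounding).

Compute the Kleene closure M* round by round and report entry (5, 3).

D(0):
  [0, -∞, 3, -15, -12, -12]
  [-6, 0, -16, -13, -2, -∞]
  [-∞, -9, 0, -∞, -10, -16]
  [2, -∞, 3, 0, -1, -∞]
  [-5, 2, -3, -16, 0, -12]
  [-15, -19, -7, -17, -19, 0]
D(1):
  [0, -∞, 3, -15, -12, -12]
  [-6, 0, -3, -13, -2, -18]
  [-∞, -9, 0, -∞, -10, -16]
  [2, -∞, 5, 0, -1, -10]
  [-5, 2, -2, -16, 0, -12]
  [-15, -19, -7, -17, -19, 0]
D(2):
  [0, -∞, 3, -15, -12, -12]
  [-6, 0, -3, -13, -2, -18]
  [-15, -9, 0, -22, -10, -16]
  [2, -∞, 5, 0, -1, -10]
  [-4, 2, -1, -11, 0, -12]
  [-15, -19, -7, -17, -19, 0]
D(3):
  [0, -6, 3, -15, -7, -12]
  [-6, 0, -3, -13, -2, -18]
  [-15, -9, 0, -22, -10, -16]
  [2, -4, 5, 0, -1, -10]
  [-4, 2, -1, -11, 0, -12]
  [-15, -16, -7, -17, -17, 0]
D(4):
  [0, -6, 3, -15, -7, -12]
  [-6, 0, -3, -13, -2, -18]
  [-15, -9, 0, -22, -10, -16]
  [2, -4, 5, 0, -1, -10]
  [-4, 2, -1, -11, 0, -12]
  [-15, -16, -7, -17, -17, 0]
D(5):
  [0, -5, 3, -15, -7, -12]
  [-6, 0, -3, -13, -2, -14]
  [-14, -8, 0, -21, -10, -16]
  [2, 1, 5, 0, -1, -10]
  [-4, 2, -1, -11, 0, -12]
  [-15, -15, -7, -17, -17, 0]
D(6):
  [0, -5, 3, -15, -7, -12]
  [-6, 0, -3, -13, -2, -14]
  [-14, -8, 0, -21, -10, -16]
  [2, 1, 5, 0, -1, -10]
  [-4, 2, -1, -11, 0, -12]
  [-15, -15, -7, -17, -17, 0]
Answer: M*[5][3] = -17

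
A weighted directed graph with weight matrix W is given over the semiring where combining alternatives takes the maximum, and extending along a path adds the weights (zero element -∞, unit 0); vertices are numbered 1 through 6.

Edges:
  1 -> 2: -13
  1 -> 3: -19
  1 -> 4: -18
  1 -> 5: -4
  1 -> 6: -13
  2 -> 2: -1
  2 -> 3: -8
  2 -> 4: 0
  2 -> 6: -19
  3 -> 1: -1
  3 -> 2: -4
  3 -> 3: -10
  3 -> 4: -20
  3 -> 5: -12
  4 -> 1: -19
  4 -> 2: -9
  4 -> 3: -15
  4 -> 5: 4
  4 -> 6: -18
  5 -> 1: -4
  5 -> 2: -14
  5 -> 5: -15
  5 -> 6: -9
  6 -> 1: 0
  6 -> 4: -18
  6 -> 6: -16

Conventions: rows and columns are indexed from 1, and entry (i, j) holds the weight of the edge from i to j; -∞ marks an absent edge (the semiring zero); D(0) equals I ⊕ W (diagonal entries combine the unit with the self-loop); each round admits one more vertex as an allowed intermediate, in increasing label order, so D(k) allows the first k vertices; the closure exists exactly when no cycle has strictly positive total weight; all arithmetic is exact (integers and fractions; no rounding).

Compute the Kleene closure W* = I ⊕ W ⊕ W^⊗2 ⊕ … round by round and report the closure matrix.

D(0):
  [0, -13, -19, -18, -4, -13]
  [-∞, 0, -8, 0, -∞, -19]
  [-1, -4, 0, -20, -12, -∞]
  [-19, -9, -15, 0, 4, -18]
  [-4, -14, -∞, -∞, 0, -9]
  [0, -∞, -∞, -18, -∞, 0]
D(1):
  [0, -13, -19, -18, -4, -13]
  [-∞, 0, -8, 0, -∞, -19]
  [-1, -4, 0, -19, -5, -14]
  [-19, -9, -15, 0, 4, -18]
  [-4, -14, -23, -22, 0, -9]
  [0, -13, -19, -18, -4, 0]
D(2):
  [0, -13, -19, -13, -4, -13]
  [-∞, 0, -8, 0, -∞, -19]
  [-1, -4, 0, -4, -5, -14]
  [-19, -9, -15, 0, 4, -18]
  [-4, -14, -22, -14, 0, -9]
  [0, -13, -19, -13, -4, 0]
D(3):
  [0, -13, -19, -13, -4, -13]
  [-9, 0, -8, 0, -13, -19]
  [-1, -4, 0, -4, -5, -14]
  [-16, -9, -15, 0, 4, -18]
  [-4, -14, -22, -14, 0, -9]
  [0, -13, -19, -13, -4, 0]
D(4):
  [0, -13, -19, -13, -4, -13]
  [-9, 0, -8, 0, 4, -18]
  [-1, -4, 0, -4, 0, -14]
  [-16, -9, -15, 0, 4, -18]
  [-4, -14, -22, -14, 0, -9]
  [0, -13, -19, -13, -4, 0]
D(5):
  [0, -13, -19, -13, -4, -13]
  [0, 0, -8, 0, 4, -5]
  [-1, -4, 0, -4, 0, -9]
  [0, -9, -15, 0, 4, -5]
  [-4, -14, -22, -14, 0, -9]
  [0, -13, -19, -13, -4, 0]
D(6):
  [0, -13, -19, -13, -4, -13]
  [0, 0, -8, 0, 4, -5]
  [-1, -4, 0, -4, 0, -9]
  [0, -9, -15, 0, 4, -5]
  [-4, -14, -22, -14, 0, -9]
  [0, -13, -19, -13, -4, 0]
Answer: W* = [[0, -13, -19, -13, -4, -13], [0, 0, -8, 0, 4, -5], [-1, -4, 0, -4, 0, -9], [0, -9, -15, 0, 4, -5], [-4, -14, -22, -14, 0, -9], [0, -13, -19, -13, -4, 0]]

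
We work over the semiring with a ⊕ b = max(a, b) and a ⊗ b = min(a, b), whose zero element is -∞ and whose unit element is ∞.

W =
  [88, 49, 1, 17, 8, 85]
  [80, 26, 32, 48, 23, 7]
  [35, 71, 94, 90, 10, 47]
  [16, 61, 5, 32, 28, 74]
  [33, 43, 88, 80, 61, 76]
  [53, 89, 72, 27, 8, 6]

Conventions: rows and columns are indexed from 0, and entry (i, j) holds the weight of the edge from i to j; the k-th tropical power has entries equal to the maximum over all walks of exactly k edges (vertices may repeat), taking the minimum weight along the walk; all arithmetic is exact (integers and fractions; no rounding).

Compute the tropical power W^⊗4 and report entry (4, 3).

W^⊗2:
  [88, 85, 72, 48, 23, 85]
  [80, 49, 32, 32, 28, 80]
  [71, 71, 94, 90, 28, 74]
  [61, 74, 72, 48, 28, 32]
  [53, 76, 88, 88, 61, 74]
  [80, 71, 72, 72, 27, 53]
W^⊗3:
  [88, 85, 72, 72, 28, 85]
  [80, 80, 72, 48, 28, 80]
  [71, 74, 94, 90, 28, 74]
  [74, 71, 72, 72, 28, 61]
  [76, 74, 88, 88, 61, 74]
  [80, 71, 72, 72, 28, 80]
W^⊗4:
  [88, 85, 72, 72, 28, 85]
  [80, 80, 72, 72, 28, 80]
  [74, 74, 94, 90, 28, 74]
  [74, 71, 72, 72, 28, 74]
  [76, 74, 88, 88, 61, 76]
  [80, 80, 72, 72, 28, 80]
Key observation: the optimum is the walk 4->2->2->2->3, with weight 88 min 94 min 94 min 90 = 88.
Optimal value attained by: walk 4->2->2->2->3.
Answer: (W^⊗4)[4][3] = 88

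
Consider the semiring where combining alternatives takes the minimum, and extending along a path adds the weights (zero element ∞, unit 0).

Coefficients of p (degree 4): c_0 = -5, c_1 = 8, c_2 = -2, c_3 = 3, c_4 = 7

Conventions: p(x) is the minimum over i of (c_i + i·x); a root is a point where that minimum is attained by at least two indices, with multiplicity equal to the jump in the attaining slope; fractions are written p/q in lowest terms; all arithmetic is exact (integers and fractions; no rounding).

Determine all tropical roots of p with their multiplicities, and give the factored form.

hull edge (i=0, c=-5) to (i=2, c=-2): slope 3/2, span 2
hull edge (i=2, c=-2) to (i=4, c=7): slope 9/2, span 2
Factored form: p(x) = 7 ⊗ (x ⊕ (-9/2)) ⊗ (x ⊕ (-9/2)) ⊗ (x ⊕ (-3/2)) ⊗ (x ⊕ (-3/2))
Answer: roots = -9/2 (mult 2), -3/2 (mult 2)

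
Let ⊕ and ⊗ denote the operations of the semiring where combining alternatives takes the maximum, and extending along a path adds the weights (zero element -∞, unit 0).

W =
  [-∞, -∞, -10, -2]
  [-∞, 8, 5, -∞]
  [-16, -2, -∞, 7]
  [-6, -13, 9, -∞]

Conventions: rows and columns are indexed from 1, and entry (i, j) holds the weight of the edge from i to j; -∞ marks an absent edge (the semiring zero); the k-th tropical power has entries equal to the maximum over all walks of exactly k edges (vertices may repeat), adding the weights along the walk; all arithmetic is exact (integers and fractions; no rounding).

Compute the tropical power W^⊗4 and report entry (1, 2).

W^⊗2:
  [-8, -12, 7, -3]
  [-11, 16, 13, 12]
  [1, 6, 16, -18]
  [-7, 7, -8, 16]
W^⊗3:
  [-9, 5, 6, 14]
  [6, 24, 21, 20]
  [0, 14, 11, 23]
  [10, 15, 25, -1]
W^⊗4:
  [8, 13, 23, 13]
  [14, 32, 29, 28]
  [17, 22, 32, 18]
  [9, 23, 20, 32]
Key observation: the optimum is the walk 1->4->3->2->2, with weight (-2) + 9 + (-2) + 8 = 13.
Optimal value attained by: walk 1->4->3->2->2.
Answer: (W^⊗4)[1][2] = 13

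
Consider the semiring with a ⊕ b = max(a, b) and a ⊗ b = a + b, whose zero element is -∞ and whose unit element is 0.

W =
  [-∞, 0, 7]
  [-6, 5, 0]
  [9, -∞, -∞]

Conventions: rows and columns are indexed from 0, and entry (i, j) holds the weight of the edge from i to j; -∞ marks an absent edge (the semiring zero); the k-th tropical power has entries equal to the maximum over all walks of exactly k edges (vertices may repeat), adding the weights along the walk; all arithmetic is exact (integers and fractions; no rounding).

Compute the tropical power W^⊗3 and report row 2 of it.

W^⊗2:
  [16, 5, 0]
  [9, 10, 5]
  [-∞, 9, 16]
W^⊗3:
  [9, 16, 23]
  [14, 15, 16]
  [25, 14, 9]
Answer: row 2 of W^⊗3 = [25, 14, 9]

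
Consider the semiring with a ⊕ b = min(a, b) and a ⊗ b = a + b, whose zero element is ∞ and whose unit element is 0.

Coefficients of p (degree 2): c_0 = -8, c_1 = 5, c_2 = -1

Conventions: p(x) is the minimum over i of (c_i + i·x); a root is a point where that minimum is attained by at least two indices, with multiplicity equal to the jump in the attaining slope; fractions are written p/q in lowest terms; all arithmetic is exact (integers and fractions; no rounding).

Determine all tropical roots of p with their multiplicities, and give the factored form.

hull edge (i=0, c=-8) to (i=2, c=-1): slope 7/2, span 2
Factored form: p(x) = -1 ⊗ (x ⊕ (-7/2)) ⊗ (x ⊕ (-7/2))
Answer: roots = -7/2 (mult 2)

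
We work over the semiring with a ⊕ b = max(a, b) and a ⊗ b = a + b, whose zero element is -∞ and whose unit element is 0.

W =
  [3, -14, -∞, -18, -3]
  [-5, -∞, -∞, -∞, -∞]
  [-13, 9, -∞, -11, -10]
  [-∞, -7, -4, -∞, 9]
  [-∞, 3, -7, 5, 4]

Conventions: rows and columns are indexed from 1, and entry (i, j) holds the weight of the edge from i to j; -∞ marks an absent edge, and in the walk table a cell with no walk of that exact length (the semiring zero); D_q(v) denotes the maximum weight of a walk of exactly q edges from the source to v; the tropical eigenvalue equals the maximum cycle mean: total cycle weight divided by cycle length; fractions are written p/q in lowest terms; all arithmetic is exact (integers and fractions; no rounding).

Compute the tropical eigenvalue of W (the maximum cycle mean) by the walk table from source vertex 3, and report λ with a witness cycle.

q=0: [-∞, -∞, 0, -∞, -∞]
q=1: [-13, 9, -∞, -11, -10]
q=2: [4, -7, -15, -5, -2]
q=3: [7, 1, -9, 3, 4]
q=4: [10, 7, -1, 9, 12]
q=5: [13, 15, 5, 17, 18]
Optimal cycle mean attained by: cycle 4->5->4, total 9 + 5, length 2.
Answer: λ = 7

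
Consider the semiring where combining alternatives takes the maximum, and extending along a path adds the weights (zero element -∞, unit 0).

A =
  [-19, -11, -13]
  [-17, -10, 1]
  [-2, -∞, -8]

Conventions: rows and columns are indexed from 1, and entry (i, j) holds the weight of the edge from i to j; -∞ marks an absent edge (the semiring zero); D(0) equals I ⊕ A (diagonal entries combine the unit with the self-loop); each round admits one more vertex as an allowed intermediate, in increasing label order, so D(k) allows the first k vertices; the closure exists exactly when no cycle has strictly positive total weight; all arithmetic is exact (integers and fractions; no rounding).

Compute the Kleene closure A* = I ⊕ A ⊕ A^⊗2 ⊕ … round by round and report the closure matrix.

D(0):
  [0, -11, -13]
  [-17, 0, 1]
  [-2, -∞, 0]
D(1):
  [0, -11, -13]
  [-17, 0, 1]
  [-2, -13, 0]
D(2):
  [0, -11, -10]
  [-17, 0, 1]
  [-2, -13, 0]
D(3):
  [0, -11, -10]
  [-1, 0, 1]
  [-2, -13, 0]
Answer: A* = [[0, -11, -10], [-1, 0, 1], [-2, -13, 0]]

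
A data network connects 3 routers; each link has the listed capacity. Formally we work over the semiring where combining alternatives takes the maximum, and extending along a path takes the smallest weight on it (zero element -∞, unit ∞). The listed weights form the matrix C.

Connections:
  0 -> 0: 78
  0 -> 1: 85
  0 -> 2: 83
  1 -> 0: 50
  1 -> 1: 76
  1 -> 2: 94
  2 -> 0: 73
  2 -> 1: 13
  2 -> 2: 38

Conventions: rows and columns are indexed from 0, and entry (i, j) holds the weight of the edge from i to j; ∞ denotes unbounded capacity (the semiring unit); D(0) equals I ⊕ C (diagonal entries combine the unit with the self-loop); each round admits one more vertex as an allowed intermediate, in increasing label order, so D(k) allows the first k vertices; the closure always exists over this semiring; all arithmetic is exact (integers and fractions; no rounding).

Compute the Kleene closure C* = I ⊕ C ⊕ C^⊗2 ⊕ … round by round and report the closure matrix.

D(0):
  [∞, 85, 83]
  [50, ∞, 94]
  [73, 13, ∞]
D(1):
  [∞, 85, 83]
  [50, ∞, 94]
  [73, 73, ∞]
D(2):
  [∞, 85, 85]
  [50, ∞, 94]
  [73, 73, ∞]
D(3):
  [∞, 85, 85]
  [73, ∞, 94]
  [73, 73, ∞]
Answer: C* = [[∞, 85, 85], [73, ∞, 94], [73, 73, ∞]]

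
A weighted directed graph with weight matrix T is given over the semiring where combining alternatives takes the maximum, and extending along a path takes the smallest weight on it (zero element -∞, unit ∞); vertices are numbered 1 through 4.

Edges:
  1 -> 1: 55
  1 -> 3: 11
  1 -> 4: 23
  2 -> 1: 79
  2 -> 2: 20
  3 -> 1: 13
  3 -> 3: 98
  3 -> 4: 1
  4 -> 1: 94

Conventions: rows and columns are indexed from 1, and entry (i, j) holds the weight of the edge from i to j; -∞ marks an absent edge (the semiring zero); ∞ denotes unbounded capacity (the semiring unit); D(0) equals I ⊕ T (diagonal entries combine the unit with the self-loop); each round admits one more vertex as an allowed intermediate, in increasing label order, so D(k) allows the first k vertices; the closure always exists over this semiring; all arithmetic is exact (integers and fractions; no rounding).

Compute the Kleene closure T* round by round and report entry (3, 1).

D(0):
  [∞, -∞, 11, 23]
  [79, ∞, -∞, -∞]
  [13, -∞, ∞, 1]
  [94, -∞, -∞, ∞]
D(1):
  [∞, -∞, 11, 23]
  [79, ∞, 11, 23]
  [13, -∞, ∞, 13]
  [94, -∞, 11, ∞]
D(2):
  [∞, -∞, 11, 23]
  [79, ∞, 11, 23]
  [13, -∞, ∞, 13]
  [94, -∞, 11, ∞]
D(3):
  [∞, -∞, 11, 23]
  [79, ∞, 11, 23]
  [13, -∞, ∞, 13]
  [94, -∞, 11, ∞]
D(4):
  [∞, -∞, 11, 23]
  [79, ∞, 11, 23]
  [13, -∞, ∞, 13]
  [94, -∞, 11, ∞]
Answer: T*[3][1] = 13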